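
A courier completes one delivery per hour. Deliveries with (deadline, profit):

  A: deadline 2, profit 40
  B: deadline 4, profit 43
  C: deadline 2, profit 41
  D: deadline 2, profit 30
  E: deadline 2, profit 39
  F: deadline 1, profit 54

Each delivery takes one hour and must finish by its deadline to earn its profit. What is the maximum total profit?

Sort by profit descending; place each in the latest free slot ≤ its deadline.
Profit order: F=54 B=43 C=41 A=40 E=39 D=30
Assign: F→slot 1, B→slot 4, C→slot 2, A skipped, E skipped, D skipped.
Slots: [1:F] [2:C] [4:B]
Profit = 54 + 41 + 43 = 138

138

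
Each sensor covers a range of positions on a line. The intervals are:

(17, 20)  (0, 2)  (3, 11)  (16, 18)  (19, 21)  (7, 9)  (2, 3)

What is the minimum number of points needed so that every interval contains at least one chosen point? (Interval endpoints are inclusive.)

4

By right end: [0,2]  [2,3]  [7,9]  [3,11]  [16,18]  [17,20]  [19,21]
[0,2] uncovered → point at 2; [7,9] uncovered → point at 9; [16,18] uncovered → point at 18; [19,21] uncovered → point at 21.
Points: 2, 9, 18, 21 (4 total).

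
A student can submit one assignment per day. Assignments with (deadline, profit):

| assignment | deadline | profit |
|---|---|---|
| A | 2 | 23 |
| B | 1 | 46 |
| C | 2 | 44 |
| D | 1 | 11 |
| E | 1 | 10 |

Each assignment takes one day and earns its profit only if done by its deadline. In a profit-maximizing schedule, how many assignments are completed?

Take jobs in profit order; each goes to the latest open slot no later than its deadline.
Profit order: B=46 C=44 A=23 D=11 E=10
Assign: B→slot 1, C→slot 2, A skipped, D skipped, E skipped.
Slots: [1:B] [2:C]
2 of 5 scheduled.

2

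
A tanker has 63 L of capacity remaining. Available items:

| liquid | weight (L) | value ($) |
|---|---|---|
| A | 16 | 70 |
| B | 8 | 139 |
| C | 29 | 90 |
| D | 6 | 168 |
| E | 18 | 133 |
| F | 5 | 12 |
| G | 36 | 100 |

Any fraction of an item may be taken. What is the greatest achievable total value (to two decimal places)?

556.55

Greedy by value/weight ratio, highest first.
Order: D (168/6=28.00) > B (139/8=17.38) > E (133/18=7.39) > A (70/16=4.38) > C (90/29=3.10) > G (100/36=2.78) > F (12/5=2.40)
Fill: take D (6 @ 168) → take B (8 @ 139) → take E (18 @ 133) → take A (16 @ 70) → take 15/29 of C → 46.55; 63/63 used.
Total value = 556.55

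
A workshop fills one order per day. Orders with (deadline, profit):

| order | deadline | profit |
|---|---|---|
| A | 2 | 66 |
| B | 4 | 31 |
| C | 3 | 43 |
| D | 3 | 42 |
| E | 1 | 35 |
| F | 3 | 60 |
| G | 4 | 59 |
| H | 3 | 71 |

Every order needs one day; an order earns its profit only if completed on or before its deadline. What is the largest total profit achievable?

Profit order: H=71 A=66 F=60 G=59 C=43 D=42 E=35 B=31
Assign: H→slot 3, A→slot 2, F→slot 1, G→slot 4, C skipped, D skipped, E skipped, B skipped.
Slots: [1:F] [2:A] [3:H] [4:G]
Profit = 60 + 66 + 71 + 59 = 256

256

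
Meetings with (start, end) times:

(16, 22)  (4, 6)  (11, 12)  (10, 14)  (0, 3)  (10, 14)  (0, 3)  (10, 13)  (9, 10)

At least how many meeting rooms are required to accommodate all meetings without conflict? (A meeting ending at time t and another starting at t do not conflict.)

4

Count concurrent intervals with a sweep; the peak is the room count.
Events (time:±→running): 0:+→1 0:+→2 3:-→1 3:-→0 4:+→1 6:-→0 9:+→1 10:-→0 10:+→1 10:+→2 10:+→3 11:+→4 … peak 4.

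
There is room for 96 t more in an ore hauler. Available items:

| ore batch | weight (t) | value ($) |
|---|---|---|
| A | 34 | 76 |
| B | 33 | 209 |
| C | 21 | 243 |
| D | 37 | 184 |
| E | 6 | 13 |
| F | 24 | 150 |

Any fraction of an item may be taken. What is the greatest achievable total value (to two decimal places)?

691.51

Greedy by value/weight ratio, highest first.
Order: C (243/21=11.57) > B (209/33=6.33) > F (150/24=6.25) > D (184/37=4.97) > A (76/34=2.24) > E (13/6=2.17)
Fill: take C (21 @ 243) → take B (33 @ 209) → take F (24 @ 150) → take 18/37 of D → 89.51; 96/96 used.
Total value = 691.51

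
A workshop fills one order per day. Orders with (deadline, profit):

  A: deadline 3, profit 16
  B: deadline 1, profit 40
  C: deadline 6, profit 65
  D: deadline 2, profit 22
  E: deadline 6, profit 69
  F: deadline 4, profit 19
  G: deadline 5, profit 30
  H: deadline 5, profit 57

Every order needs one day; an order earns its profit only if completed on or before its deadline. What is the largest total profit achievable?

Sort by profit descending; place each in the latest free slot ≤ its deadline.
By profit: E(d6,69), C(d6,65), H(d5,57), B(d1,40), G(d5,30), D(d2,22), F(d4,19), A(d3,16)
E→slot 6; C→slot 5; H→slot 4; B→slot 1; G→slot 3; D→slot 2; F skipped; A skipped.
Profit = 40 + 22 + 30 + 57 + 65 + 69 = 283

283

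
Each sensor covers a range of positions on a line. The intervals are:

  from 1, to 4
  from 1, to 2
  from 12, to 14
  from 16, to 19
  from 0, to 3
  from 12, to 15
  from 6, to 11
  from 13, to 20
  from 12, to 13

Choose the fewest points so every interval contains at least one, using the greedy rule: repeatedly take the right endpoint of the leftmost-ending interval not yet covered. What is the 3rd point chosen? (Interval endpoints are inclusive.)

13

Sort by right endpoint; whenever an interval is uncovered, place a point at its right end.
By right end: [1,2]  [0,3]  [1,4]  [6,11]  [12,13]  [12,14]  [12,15]  [16,19]  [13,20]
[1,2] uncovered → point at 2; [6,11] uncovered → point at 11; [12,13] uncovered → point at 13; [16,19] uncovered → point at 19.
Points: 2, 11, 13, 19 (4 total).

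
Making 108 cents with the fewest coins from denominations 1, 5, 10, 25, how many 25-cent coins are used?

108 − 4×25→8 − 1×5→3 − 3×1→0
Count of 25: 4

4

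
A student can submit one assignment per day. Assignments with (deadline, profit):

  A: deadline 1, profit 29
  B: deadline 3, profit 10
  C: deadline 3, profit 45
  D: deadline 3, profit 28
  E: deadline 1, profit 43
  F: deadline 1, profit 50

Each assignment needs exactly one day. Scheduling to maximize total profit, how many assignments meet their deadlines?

Take jobs in profit order; each goes to the latest open slot no later than its deadline.
By profit: F(d1,50), C(d3,45), E(d1,43), A(d1,29), D(d3,28), B(d3,10)
F→slot 1; C→slot 3; E skipped; A skipped; D→slot 2; B skipped.
3 of 6 scheduled.

3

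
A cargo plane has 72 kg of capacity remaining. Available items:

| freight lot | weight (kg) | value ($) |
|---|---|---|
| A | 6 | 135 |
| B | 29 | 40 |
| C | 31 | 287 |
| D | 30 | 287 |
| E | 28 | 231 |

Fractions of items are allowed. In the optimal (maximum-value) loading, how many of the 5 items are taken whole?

3

Sort by value per unit weight and fill in that order.
Ratios (sorted): A 22.50, D 9.57, C 9.26, E 8.25, B 1.38
take A (6 @ 135); take D (30 @ 287); take C (31 @ 287); take 5/28 of E → 41.25. Capacity used 72/72.
3 item(s) taken whole; one partial (take 5/28 of E).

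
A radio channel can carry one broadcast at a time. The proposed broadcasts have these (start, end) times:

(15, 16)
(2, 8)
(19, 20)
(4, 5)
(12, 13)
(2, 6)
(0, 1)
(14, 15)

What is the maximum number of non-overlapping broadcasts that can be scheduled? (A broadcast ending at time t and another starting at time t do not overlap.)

By end time: (0,1), (4,5), (2,6), (2,8), (12,13), (14,15), (15,16), (19,20).
Pick (0,1); next start ≥ 1 → (4,5); next start ≥ 5 → (12,13); next start ≥ 13 → (14,15); next start ≥ 15 → (15,16); next start ≥ 16 → (19,20).
Selected 6 broadcasts.

6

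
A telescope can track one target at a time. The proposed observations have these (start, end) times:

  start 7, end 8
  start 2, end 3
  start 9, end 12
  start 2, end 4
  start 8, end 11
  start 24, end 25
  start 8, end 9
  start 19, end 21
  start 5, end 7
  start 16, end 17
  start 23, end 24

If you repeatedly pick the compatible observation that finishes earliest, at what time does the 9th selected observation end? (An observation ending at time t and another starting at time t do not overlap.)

Sorted by end: (2,3)  (2,4)  (5,7)  (7,8)  (8,9)  (8,11)  (9,12)  (16,17)  (19,21)  (23,24)  (24,25)
take (2,3); take (5,7); take (7,8); take (8,9); take (9,12); take (16,17); take (19,21); take (23,24); take (24,25).
Selected: (2,3) (5,7) (7,8) (8,9) (9,12) (16,17) (19,21) (23,24) (24,25)

25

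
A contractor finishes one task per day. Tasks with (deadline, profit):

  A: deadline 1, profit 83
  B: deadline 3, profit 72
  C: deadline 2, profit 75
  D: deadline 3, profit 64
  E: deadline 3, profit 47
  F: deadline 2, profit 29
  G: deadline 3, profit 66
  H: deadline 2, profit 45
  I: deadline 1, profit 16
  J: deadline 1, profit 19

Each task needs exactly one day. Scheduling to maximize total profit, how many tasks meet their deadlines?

Sort by profit descending; place each in the latest free slot ≤ its deadline.
Profit order: A=83 C=75 B=72 G=66 D=64 E=47 H=45 F=29 J=19 I=16
Assign: A→slot 1, C→slot 2, B→slot 3, G skipped, D skipped, E skipped, H skipped, F skipped, J skipped, I skipped.
Slots: [1:A] [2:C] [3:B]
3 of 10 scheduled.

3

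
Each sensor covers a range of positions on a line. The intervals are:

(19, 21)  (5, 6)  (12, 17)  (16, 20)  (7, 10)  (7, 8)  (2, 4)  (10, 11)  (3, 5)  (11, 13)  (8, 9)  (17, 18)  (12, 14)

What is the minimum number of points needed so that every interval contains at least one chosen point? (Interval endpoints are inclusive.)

7

Sorted: [2,4] [3,5] [5,6] [7,8] [8,9] [7,10] [10,11] [11,13] [12,14] [12,17] [17,18] [16,20] [19,21]
{[2,4],[3,5]} hit by 4; {[5,6]} hit by 6; {[7,8],[8,9],[7,10]} hit by 8; {[10,11],[11,13]} hit by 11; {[12,14],[12,17]} hit by 14; {[17,18],[16,20]} hit by 18; {[19,21]} hit by 21.
Points: 4, 6, 8, 11, 14, 18, 21 (7 total).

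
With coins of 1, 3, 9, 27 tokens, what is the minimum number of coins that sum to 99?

Greedy: take as many of the largest coin as possible, then repeat with the remainder.
99 = 3×27 + 2×9
Total coins = 3 + 2 = 5

5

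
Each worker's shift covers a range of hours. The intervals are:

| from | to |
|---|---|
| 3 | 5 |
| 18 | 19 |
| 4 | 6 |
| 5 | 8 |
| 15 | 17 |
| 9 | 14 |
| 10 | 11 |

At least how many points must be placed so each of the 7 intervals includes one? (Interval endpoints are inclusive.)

4

By right end: [3,5]  [4,6]  [5,8]  [10,11]  [9,14]  [15,17]  [18,19]
[3,5] uncovered → point at 5; [10,11] uncovered → point at 11; [15,17] uncovered → point at 17; [18,19] uncovered → point at 19.
Points: 5, 11, 17, 19 (4 total).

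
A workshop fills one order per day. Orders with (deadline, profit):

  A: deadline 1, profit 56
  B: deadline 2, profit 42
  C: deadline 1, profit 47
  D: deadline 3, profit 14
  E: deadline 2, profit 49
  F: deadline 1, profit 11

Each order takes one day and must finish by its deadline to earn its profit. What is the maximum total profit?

119

Take jobs in profit order; each goes to the latest open slot no later than its deadline.
By profit: A(d1,56), E(d2,49), C(d1,47), B(d2,42), D(d3,14), F(d1,11)
A→slot 1; E→slot 2; C skipped; B skipped; D→slot 3; F skipped.
Profit = 56 + 49 + 14 = 119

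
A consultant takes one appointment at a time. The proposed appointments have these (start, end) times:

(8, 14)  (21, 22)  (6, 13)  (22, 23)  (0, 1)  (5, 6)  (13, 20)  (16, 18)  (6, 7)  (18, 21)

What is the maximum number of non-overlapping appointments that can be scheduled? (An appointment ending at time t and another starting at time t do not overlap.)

Greedy by earliest finish: after sorting by end time, pick each interval compatible with the last pick.
By end time: (0,1), (5,6), (6,7), (6,13), (8,14), (16,18), (13,20), (18,21), (21,22), (22,23).
Pick (0,1); next start ≥ 1 → (5,6); next start ≥ 6 → (6,7); next start ≥ 7 → (8,14); next start ≥ 14 → (16,18); next start ≥ 18 → (18,21); next start ≥ 21 → (21,22); next start ≥ 22 → (22,23).
Selected 8 appointments.

8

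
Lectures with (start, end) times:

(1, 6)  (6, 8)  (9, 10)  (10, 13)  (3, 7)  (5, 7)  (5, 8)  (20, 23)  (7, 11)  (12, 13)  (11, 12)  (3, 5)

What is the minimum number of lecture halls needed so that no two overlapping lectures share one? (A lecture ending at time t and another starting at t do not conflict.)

4

Count concurrent intervals with a sweep; the peak is the room count.
Events (time:±→running): 1:+→1 3:+→2 3:+→3 5:-→2 5:+→3 5:+→4 … peak 4.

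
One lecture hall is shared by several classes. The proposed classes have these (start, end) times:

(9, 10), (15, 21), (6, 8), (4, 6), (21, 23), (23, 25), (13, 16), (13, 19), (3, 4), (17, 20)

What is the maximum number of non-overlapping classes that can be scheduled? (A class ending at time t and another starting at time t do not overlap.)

Order by finish time; keep every interval that doesn't clash with the previous kept one.
Sorted by end: (3,4)  (4,6)  (6,8)  (9,10)  (13,16)  (13,19)  (17,20)  (15,21)  (21,23)  (23,25)
take (3,4); take (4,6); take (6,8); take (9,10); take (13,16); skip (13,19); take (17,20); take (21,23); take (23,25).
Selected 8 classes.

8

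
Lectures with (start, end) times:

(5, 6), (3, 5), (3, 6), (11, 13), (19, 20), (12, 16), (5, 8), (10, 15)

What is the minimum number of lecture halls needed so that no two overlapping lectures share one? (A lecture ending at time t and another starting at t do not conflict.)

3

The answer is the maximum number of intervals overlapping at any instant.
starts: [3, 3, 5, 5, 10, 11, 12, 19]
ends:   [5, 6, 6, 8, 13, 15, 16, 20]
s3→1 s3→2 e5→1 s5→2 s5→3  — peak 3.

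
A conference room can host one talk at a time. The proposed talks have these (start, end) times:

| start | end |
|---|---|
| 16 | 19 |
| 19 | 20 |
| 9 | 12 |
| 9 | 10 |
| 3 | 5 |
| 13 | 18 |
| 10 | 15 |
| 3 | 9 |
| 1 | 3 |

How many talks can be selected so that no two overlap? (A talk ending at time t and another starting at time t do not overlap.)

By end time: (1,3), (3,5), (3,9), (9,10), (9,12), (10,15), (13,18), (16,19), (19,20).
Pick (1,3); next start ≥ 3 → (3,5); next start ≥ 5 → (9,10); next start ≥ 10 → (10,15); next start ≥ 15 → (16,19); next start ≥ 19 → (19,20).
Selected 6 talks.

6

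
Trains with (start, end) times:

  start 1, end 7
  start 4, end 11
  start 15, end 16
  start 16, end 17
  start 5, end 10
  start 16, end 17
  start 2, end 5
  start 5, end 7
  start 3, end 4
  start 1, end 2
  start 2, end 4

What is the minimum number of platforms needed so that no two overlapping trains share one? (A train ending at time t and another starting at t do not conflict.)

4

The answer is the maximum number of intervals overlapping at any instant.
starts: [1, 1, 2, 2, 3, 4, 5, 5, 15, 16, 16]
ends:   [2, 4, 4, 5, 7, 7, 10, 11, 16, 17, 17]
s1→1 s1→2 e2→1 s2→2 s2→3 s3→4  — peak 4.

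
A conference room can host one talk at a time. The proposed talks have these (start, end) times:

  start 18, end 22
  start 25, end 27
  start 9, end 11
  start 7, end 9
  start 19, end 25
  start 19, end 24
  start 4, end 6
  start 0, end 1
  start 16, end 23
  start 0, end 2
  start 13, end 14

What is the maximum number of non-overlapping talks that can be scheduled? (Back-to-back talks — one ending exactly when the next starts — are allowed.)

Greedy by earliest finish: after sorting by end time, pick each interval compatible with the last pick.
By end time: (0,1), (0,2), (4,6), (7,9), (9,11), (13,14), (18,22), (16,23), (19,24), (19,25), (25,27).
Pick (0,1); next start ≥ 1 → (4,6); next start ≥ 6 → (7,9); next start ≥ 9 → (9,11); next start ≥ 11 → (13,14); next start ≥ 14 → (18,22); next start ≥ 22 → (25,27).
Selected 7 talks.

7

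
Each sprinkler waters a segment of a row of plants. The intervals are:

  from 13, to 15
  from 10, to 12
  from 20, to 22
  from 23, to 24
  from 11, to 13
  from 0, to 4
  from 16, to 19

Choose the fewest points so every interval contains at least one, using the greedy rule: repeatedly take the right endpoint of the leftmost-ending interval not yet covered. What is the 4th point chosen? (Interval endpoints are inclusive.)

Process intervals by earliest right end; each time one isn't hit yet, stab at its right endpoint.
Sorted: [0,4] [10,12] [11,13] [13,15] [16,19] [20,22] [23,24]
{[0,4]} hit by 4; {[10,12],[11,13]} hit by 12; {[13,15]} hit by 15; {[16,19]} hit by 19; {[20,22]} hit by 22; {[23,24]} hit by 24.
Points: 4, 12, 15, 19, 22, 24 (6 total).

19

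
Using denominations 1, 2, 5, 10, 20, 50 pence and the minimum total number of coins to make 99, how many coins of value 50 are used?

1

99 − 1×50→49 − 2×20→9 − 1×5→4 − 2×2→0
Count of 50: 1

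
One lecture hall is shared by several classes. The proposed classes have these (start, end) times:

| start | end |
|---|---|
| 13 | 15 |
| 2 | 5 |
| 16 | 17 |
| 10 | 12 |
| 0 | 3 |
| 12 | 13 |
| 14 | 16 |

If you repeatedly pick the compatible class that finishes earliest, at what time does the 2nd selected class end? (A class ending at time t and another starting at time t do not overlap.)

12

Greedy by earliest finish: after sorting by end time, pick each interval compatible with the last pick.
By end time: (0,3), (2,5), (10,12), (12,13), (13,15), (14,16), (16,17).
Pick (0,3); next start ≥ 3 → (10,12); next start ≥ 12 → (12,13); next start ≥ 13 → (13,15); next start ≥ 15 → (16,17).
Selected: (0,3) (10,12) (12,13) (13,15) (16,17)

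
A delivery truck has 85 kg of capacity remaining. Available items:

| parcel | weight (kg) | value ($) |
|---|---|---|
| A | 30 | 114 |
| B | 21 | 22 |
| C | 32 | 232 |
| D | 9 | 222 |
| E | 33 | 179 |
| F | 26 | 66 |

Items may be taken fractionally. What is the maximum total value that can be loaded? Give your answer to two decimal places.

Ratios (sorted): D 24.67, C 7.25, E 5.42, A 3.80, F 2.54, B 1.05
take D (9 @ 222); take C (32 @ 232); take E (33 @ 179); take 11/30 of A → 41.80. Capacity used 85/85.
Total value = 674.80

674.80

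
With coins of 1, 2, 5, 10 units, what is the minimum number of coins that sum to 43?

Greedy: take as many of the largest coin as possible, then repeat with the remainder.
43 − 4×10→3 − 1×2→1 − 1×1→0
Total coins = 4 + 1 + 1 = 6

6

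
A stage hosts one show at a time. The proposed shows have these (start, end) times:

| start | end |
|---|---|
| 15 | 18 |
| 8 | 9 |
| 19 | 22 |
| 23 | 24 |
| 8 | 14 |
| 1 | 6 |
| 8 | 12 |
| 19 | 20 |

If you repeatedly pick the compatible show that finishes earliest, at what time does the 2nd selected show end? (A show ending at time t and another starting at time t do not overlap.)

9

Sorted by end: (1,6)  (8,9)  (8,12)  (8,14)  (15,18)  (19,20)  (19,22)  (23,24)
take (1,6); take (8,9); take (15,18); take (19,20); take (23,24).
Selected: (1,6) (8,9) (15,18) (19,20) (23,24)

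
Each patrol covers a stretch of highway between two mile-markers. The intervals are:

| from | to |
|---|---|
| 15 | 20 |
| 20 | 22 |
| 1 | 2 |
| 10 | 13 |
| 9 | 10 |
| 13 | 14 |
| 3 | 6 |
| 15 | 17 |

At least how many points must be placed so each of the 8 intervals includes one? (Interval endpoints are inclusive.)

6

Process intervals by earliest right end; each time one isn't hit yet, stab at its right endpoint.
Sorted: [1,2] [3,6] [9,10] [10,13] [13,14] [15,17] [15,20] [20,22]
{[1,2]} hit by 2; {[3,6]} hit by 6; {[9,10],[10,13]} hit by 10; {[13,14]} hit by 14; {[15,17],[15,20]} hit by 17; {[20,22]} hit by 22.
Points: 2, 6, 10, 14, 17, 22 (6 total).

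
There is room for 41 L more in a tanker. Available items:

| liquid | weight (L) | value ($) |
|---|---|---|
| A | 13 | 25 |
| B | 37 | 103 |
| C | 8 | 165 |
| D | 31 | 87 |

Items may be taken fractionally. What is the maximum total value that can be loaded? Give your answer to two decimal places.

257.57

Ratios (sorted): C 20.62, D 2.81, B 2.78, A 1.92
take C (8 @ 165); take D (31 @ 87); take 2/37 of B → 5.57. Capacity used 41/41.
Total value = 257.57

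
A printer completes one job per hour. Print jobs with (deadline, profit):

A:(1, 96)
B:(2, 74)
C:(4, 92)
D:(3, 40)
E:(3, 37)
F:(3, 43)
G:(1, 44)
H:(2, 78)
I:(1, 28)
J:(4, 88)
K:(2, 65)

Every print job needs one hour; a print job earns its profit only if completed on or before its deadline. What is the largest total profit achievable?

354

Sort by profit descending; place each in the latest free slot ≤ its deadline.
By profit: A(d1,96), C(d4,92), J(d4,88), H(d2,78), B(d2,74), K(d2,65), G(d1,44), F(d3,43), D(d3,40), E(d3,37), I(d1,28)
A→slot 1; C→slot 4; J→slot 3; H→slot 2; B skipped; K skipped; G skipped; F skipped; D skipped; E skipped; I skipped.
Profit = 96 + 78 + 88 + 92 = 354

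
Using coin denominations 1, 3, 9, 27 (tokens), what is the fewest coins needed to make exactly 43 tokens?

Greedy: take as many of the largest coin as possible, then repeat with the remainder.
43 − 1×27→16 − 1×9→7 − 2×3→1 − 1×1→0
Total coins = 1 + 1 + 2 + 1 = 5

5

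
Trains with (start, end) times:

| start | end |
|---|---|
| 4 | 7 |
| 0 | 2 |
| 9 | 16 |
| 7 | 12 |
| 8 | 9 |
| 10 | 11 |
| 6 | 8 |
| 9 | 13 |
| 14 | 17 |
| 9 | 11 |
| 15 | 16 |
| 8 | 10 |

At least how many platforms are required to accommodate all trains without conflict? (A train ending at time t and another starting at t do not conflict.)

starts: [0, 4, 6, 7, 8, 8, 9, 9, 9, 10, 14, 15]
ends:   [2, 7, 8, 9, 10, 11, 11, 12, 13, 16, 16, 17]
s0→1 e2→0 s4→1 s6→2 e7→1 s7→2 e8→1 s8→2 s8→3 e9→2 s9→3 s9→4 s9→5  — peak 5.

5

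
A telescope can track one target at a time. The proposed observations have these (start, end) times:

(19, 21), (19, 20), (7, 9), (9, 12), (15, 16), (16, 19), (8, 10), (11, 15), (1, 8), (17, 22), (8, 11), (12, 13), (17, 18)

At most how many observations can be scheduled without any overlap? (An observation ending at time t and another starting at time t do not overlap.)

Sorted by end: (1,8)  (7,9)  (8,10)  (8,11)  (9,12)  (12,13)  (11,15)  (15,16)  (17,18)  (16,19)  (19,20)  (19,21)  (17,22)
take (1,8); skip (7,9); take (8,10); skip (9,12); take (12,13); skip (11,15); take (15,16); take (17,18); take (19,20).
Selected 6 observations.

6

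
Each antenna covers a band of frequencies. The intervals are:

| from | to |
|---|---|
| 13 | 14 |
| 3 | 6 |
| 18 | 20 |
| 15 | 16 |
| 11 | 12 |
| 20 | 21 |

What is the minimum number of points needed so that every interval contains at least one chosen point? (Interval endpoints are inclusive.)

Process intervals by earliest right end; each time one isn't hit yet, stab at its right endpoint.
By right end: [3,6]  [11,12]  [13,14]  [15,16]  [18,20]  [20,21]
[3,6] uncovered → point at 6; [11,12] uncovered → point at 12; [13,14] uncovered → point at 14; [15,16] uncovered → point at 16; [18,20] uncovered → point at 20.
Points: 6, 12, 14, 16, 20 (5 total).

5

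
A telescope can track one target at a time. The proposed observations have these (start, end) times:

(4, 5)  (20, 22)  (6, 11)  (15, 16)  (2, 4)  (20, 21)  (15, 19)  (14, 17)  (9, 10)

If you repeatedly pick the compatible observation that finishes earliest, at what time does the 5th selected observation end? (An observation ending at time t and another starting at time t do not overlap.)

21

Sort by end time and greedily take each interval whose start is ≥ the last chosen end.
Sorted by end: (2,4)  (4,5)  (9,10)  (6,11)  (15,16)  (14,17)  (15,19)  (20,21)  (20,22)
take (2,4); take (4,5); take (9,10); skip (6,11); take (15,16); skip (14,17); skip (15,19); take (20,21).
Selected: (2,4) (4,5) (9,10) (15,16) (20,21)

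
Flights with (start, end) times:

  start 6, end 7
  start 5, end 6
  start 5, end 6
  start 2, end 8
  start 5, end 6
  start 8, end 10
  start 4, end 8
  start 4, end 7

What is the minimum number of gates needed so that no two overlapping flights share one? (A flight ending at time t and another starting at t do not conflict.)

Count concurrent intervals with a sweep; the peak is the room count.
starts: [2, 4, 4, 5, 5, 5, 6, 8]
ends:   [6, 6, 6, 7, 7, 8, 8, 10]
s2→1 s4→2 s4→3 s5→4 s5→5 s5→6  — peak 6.

6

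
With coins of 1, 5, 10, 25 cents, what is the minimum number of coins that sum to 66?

5

Greedy: take as many of the largest coin as possible, then repeat with the remainder.
66 − 2×25→16 − 1×10→6 − 1×5→1 − 1×1→0
Total coins = 2 + 1 + 1 + 1 = 5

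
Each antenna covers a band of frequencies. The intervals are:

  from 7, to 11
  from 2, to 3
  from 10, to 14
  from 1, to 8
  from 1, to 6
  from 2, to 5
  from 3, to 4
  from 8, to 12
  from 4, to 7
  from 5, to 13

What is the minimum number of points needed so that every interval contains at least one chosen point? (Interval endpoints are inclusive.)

Process intervals by earliest right end; each time one isn't hit yet, stab at its right endpoint.
By right end: [2,3]  [3,4]  [2,5]  [1,6]  [4,7]  [1,8]  [7,11]  [8,12]  [5,13]  [10,14]
[2,3] uncovered → point at 3; [4,7] uncovered → point at 7; [8,12] uncovered → point at 12.
Points: 3, 7, 12 (3 total).

3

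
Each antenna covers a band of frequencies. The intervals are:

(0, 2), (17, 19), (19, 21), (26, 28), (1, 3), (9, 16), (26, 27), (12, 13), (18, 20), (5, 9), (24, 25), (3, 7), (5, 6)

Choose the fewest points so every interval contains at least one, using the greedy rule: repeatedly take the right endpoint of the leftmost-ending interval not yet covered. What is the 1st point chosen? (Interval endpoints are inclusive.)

2

Sort by right endpoint; whenever an interval is uncovered, place a point at its right end.
By right end: [0,2]  [1,3]  [5,6]  [3,7]  [5,9]  [12,13]  [9,16]  [17,19]  [18,20]  [19,21]  [24,25]  [26,27]  [26,28]
[0,2] uncovered → point at 2; [5,6] uncovered → point at 6; [12,13] uncovered → point at 13; [17,19] uncovered → point at 19; [24,25] uncovered → point at 25; [26,27] uncovered → point at 27.
Points: 2, 6, 13, 19, 25, 27 (6 total).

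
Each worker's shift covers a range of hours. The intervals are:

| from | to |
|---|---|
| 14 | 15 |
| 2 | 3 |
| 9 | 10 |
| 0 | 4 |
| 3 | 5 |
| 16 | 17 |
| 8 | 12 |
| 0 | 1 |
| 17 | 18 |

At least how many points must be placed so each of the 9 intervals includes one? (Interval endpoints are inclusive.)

5

Process intervals by earliest right end; each time one isn't hit yet, stab at its right endpoint.
Sorted: [0,1] [2,3] [0,4] [3,5] [9,10] [8,12] [14,15] [16,17] [17,18]
{[0,1]} hit by 1; {[2,3],[0,4],[3,5]} hit by 3; {[9,10],[8,12]} hit by 10; {[14,15]} hit by 15; {[16,17],[17,18]} hit by 17.
Points: 1, 3, 10, 15, 17 (5 total).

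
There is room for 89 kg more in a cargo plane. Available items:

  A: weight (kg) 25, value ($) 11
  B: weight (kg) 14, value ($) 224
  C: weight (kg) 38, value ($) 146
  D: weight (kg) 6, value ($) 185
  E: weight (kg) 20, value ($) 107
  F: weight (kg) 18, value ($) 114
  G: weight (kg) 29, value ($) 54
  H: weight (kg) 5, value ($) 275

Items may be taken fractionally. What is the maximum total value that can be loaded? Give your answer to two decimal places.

1004.89

Greedy by value/weight ratio, highest first.
Ratios (sorted): H 55.00, D 30.83, B 16.00, F 6.33, E 5.35, C 3.84, G 1.86, A 0.44
take H (5 @ 275); take D (6 @ 185); take B (14 @ 224); take F (18 @ 114); take E (20 @ 107); take 26/38 of C → 99.89. Capacity used 89/89.
Total value = 1004.89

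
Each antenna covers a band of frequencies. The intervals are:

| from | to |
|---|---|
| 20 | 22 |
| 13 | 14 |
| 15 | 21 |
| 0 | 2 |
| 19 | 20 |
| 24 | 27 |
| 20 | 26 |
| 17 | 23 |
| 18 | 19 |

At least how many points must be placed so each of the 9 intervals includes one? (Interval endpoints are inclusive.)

5

Process intervals by earliest right end; each time one isn't hit yet, stab at its right endpoint.
Sorted: [0,2] [13,14] [18,19] [19,20] [15,21] [20,22] [17,23] [20,26] [24,27]
{[0,2]} hit by 2; {[13,14]} hit by 14; {[18,19],[19,20],[15,21]} hit by 19; {[20,22],[17,23],[20,26]} hit by 22; {[24,27]} hit by 27.
Points: 2, 14, 19, 22, 27 (5 total).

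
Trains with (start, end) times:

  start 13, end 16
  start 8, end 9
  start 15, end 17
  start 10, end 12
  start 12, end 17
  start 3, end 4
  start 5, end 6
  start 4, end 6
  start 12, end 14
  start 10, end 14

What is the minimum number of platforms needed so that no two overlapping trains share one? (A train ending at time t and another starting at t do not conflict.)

Events (time:±→running): 3:+→1 4:-→0 4:+→1 5:+→2 6:-→1 6:-→0 8:+→1 9:-→0 10:+→1 10:+→2 12:-→1 12:+→2 12:+→3 13:+→4 … peak 4.

4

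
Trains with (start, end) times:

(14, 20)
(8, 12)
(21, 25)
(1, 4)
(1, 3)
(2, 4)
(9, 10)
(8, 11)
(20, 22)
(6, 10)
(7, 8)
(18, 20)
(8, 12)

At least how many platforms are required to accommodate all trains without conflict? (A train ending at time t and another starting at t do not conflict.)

Count concurrent intervals with a sweep; the peak is the room count.
starts: [1, 1, 2, 6, 7, 8, 8, 8, 9, 14, 18, 20, 21]
ends:   [3, 4, 4, 8, 10, 10, 11, 12, 12, 20, 20, 22, 25]
s1→1 s1→2 s2→3 e3→2 e4→1 e4→0 s6→1 s7→2 e8→1 s8→2 s8→3 s8→4 s9→5  — peak 5.

5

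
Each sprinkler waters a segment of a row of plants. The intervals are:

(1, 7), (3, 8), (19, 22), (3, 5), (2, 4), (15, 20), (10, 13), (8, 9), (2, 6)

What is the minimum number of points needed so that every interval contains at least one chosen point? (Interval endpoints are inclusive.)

Sorted: [2,4] [3,5] [2,6] [1,7] [3,8] [8,9] [10,13] [15,20] [19,22]
{[2,4],[3,5],[2,6],[1,7],[3,8]} hit by 4; {[8,9]} hit by 9; {[10,13]} hit by 13; {[15,20],[19,22]} hit by 20.
Points: 4, 9, 13, 20 (4 total).

4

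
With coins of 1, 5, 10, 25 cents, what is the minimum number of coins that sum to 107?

107 − 4×25→7 − 1×5→2 − 2×1→0
Total coins = 4 + 1 + 2 = 7

7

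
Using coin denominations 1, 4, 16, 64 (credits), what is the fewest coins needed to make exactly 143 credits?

8

Greedy: take as many of the largest coin as possible, then repeat with the remainder.
143 = 2×64 + 3×4 + 3×1
Total coins = 2 + 3 + 3 = 8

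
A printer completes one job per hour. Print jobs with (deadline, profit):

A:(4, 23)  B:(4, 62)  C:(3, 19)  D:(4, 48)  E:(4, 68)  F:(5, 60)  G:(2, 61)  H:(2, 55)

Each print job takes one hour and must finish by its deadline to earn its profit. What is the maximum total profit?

306

Sort by profit descending; place each in the latest free slot ≤ its deadline.
By profit: E(d4,68), B(d4,62), G(d2,61), F(d5,60), H(d2,55), D(d4,48), A(d4,23), C(d3,19)
E→slot 4; B→slot 3; G→slot 2; F→slot 5; H→slot 1; D skipped; A skipped; C skipped.
Profit = 55 + 61 + 62 + 68 + 60 = 306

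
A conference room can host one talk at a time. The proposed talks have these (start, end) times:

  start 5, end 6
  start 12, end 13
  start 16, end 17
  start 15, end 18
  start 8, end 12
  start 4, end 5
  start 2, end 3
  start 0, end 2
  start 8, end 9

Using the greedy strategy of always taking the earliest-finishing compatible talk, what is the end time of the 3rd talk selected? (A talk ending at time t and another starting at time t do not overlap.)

5

By end time: (0,2), (2,3), (4,5), (5,6), (8,9), (8,12), (12,13), (16,17), (15,18).
Pick (0,2); next start ≥ 2 → (2,3); next start ≥ 3 → (4,5); next start ≥ 5 → (5,6); next start ≥ 6 → (8,9); next start ≥ 9 → (12,13); next start ≥ 13 → (16,17).
Selected: (0,2) (2,3) (4,5) (5,6) (8,9) (12,13) (16,17)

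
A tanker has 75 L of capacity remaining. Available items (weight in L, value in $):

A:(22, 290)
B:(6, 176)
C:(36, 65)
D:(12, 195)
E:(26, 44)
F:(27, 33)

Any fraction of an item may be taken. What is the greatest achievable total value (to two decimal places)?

Greedy by value/weight ratio, highest first.
Order: B (176/6=29.33) > D (195/12=16.25) > A (290/22=13.18) > C (65/36=1.81) > E (44/26=1.69) > F (33/27=1.22)
Fill: take B (6 @ 176) → take D (12 @ 195) → take A (22 @ 290) → take 35/36 of C → 63.19; 75/75 used.
Total value = 724.19

724.19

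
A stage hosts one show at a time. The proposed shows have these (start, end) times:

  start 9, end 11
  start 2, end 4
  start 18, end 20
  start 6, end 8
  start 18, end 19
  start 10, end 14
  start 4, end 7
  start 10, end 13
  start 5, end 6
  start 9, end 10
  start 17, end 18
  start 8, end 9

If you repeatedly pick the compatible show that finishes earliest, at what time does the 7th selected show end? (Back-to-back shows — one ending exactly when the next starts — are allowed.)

Order by finish time; keep every interval that doesn't clash with the previous kept one.
By end time: (2,4), (5,6), (4,7), (6,8), (8,9), (9,10), (9,11), (10,13), (10,14), (17,18), (18,19), (18,20).
Pick (2,4); next start ≥ 4 → (5,6); next start ≥ 6 → (6,8); next start ≥ 8 → (8,9); next start ≥ 9 → (9,10); next start ≥ 10 → (10,13); next start ≥ 13 → (17,18); next start ≥ 18 → (18,19).
Selected: (2,4) (5,6) (6,8) (8,9) (9,10) (10,13) (17,18) (18,19)

18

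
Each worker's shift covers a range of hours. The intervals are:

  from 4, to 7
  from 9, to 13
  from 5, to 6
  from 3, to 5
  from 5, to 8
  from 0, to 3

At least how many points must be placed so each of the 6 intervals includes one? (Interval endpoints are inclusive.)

Sort by right endpoint; whenever an interval is uncovered, place a point at its right end.
Sorted: [0,3] [3,5] [5,6] [4,7] [5,8] [9,13]
{[0,3],[3,5]} hit by 3; {[5,6],[4,7],[5,8]} hit by 6; {[9,13]} hit by 13.
Points: 3, 6, 13 (3 total).

3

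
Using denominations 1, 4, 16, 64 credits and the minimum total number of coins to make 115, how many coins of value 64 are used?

1

115 = 1×64 + 3×16 + 3×1
Count of 64: 1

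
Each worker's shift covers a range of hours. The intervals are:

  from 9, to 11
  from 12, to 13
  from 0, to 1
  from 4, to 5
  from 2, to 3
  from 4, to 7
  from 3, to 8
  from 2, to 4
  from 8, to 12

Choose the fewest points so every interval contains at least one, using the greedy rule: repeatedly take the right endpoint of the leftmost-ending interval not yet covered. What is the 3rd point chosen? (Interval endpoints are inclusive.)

Sorted: [0,1] [2,3] [2,4] [4,5] [4,7] [3,8] [9,11] [8,12] [12,13]
{[0,1]} hit by 1; {[2,3],[2,4]} hit by 3; {[4,5],[4,7],[3,8]} hit by 5; {[9,11],[8,12]} hit by 11; {[12,13]} hit by 13.
Points: 1, 3, 5, 11, 13 (5 total).

5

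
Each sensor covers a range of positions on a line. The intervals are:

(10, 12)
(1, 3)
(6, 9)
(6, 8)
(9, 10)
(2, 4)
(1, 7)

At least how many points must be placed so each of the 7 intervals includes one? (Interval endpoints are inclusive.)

Sort by right endpoint; whenever an interval is uncovered, place a point at its right end.
By right end: [1,3]  [2,4]  [1,7]  [6,8]  [6,9]  [9,10]  [10,12]
[1,3] uncovered → point at 3; [6,8] uncovered → point at 8; [9,10] uncovered → point at 10.
Points: 3, 8, 10 (3 total).

3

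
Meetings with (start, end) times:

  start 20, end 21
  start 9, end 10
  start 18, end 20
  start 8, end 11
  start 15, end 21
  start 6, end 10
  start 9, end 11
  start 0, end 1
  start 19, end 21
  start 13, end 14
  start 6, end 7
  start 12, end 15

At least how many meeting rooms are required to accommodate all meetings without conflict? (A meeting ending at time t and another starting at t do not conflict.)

The answer is the maximum number of intervals overlapping at any instant.
Events (time:±→running): 0:+→1 1:-→0 6:+→1 6:+→2 7:-→1 8:+→2 9:+→3 9:+→4 … peak 4.

4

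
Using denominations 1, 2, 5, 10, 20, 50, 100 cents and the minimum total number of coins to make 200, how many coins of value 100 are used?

Use the largest denomination that fits, subtract, and repeat.
200 − 2×100→0
Count of 100: 2

2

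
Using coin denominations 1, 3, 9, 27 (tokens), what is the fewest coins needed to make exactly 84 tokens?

4

Greedy: take as many of the largest coin as possible, then repeat with the remainder.
84 − 3×27→3 − 1×3→0
Total coins = 3 + 1 = 4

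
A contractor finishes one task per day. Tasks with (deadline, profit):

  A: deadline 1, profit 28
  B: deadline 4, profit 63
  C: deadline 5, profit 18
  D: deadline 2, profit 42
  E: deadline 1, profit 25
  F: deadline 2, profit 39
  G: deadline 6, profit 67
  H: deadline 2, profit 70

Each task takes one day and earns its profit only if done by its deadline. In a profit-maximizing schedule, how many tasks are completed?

5

Sort by profit descending; place each in the latest free slot ≤ its deadline.
By profit: H(d2,70), G(d6,67), B(d4,63), D(d2,42), F(d2,39), A(d1,28), E(d1,25), C(d5,18)
H→slot 2; G→slot 6; B→slot 4; D→slot 1; F skipped; A skipped; E skipped; C→slot 5.
5 of 8 scheduled.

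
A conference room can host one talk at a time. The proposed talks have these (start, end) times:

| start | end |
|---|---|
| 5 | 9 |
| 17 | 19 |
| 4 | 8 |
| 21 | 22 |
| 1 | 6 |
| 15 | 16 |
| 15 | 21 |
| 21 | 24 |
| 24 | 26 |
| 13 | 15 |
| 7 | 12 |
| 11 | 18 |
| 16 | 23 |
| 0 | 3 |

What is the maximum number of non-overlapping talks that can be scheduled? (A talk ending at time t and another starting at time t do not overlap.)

Order by finish time; keep every interval that doesn't clash with the previous kept one.
Sorted by end: (0,3)  (1,6)  (4,8)  (5,9)  (7,12)  (13,15)  (15,16)  (11,18)  (17,19)  (15,21)  (21,22)  (16,23)  (21,24)  (24,26)
take (0,3); take (4,8); take (13,15); take (15,16); skip (11,18); take (17,19); skip (15,21); take (21,22); take (24,26).
Selected 7 talks.

7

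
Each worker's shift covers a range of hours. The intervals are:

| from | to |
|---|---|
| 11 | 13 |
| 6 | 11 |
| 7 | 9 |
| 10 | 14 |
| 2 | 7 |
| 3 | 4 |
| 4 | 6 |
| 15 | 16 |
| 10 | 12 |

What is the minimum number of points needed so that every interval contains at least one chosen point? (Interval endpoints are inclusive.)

4

Sort by right endpoint; whenever an interval is uncovered, place a point at its right end.
Sorted: [3,4] [4,6] [2,7] [7,9] [6,11] [10,12] [11,13] [10,14] [15,16]
{[3,4],[4,6],[2,7]} hit by 4; {[7,9],[6,11]} hit by 9; {[10,12],[11,13],[10,14]} hit by 12; {[15,16]} hit by 16.
Points: 4, 9, 12, 16 (4 total).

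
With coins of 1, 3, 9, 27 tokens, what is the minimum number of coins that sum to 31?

3

31 − 1×27→4 − 1×3→1 − 1×1→0
Total coins = 1 + 1 + 1 = 3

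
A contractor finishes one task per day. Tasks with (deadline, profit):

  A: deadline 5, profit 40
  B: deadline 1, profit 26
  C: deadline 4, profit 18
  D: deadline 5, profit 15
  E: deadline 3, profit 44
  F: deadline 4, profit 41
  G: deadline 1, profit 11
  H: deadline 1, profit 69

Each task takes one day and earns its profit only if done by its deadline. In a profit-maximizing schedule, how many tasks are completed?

5

Take jobs in profit order; each goes to the latest open slot no later than its deadline.
Profit order: H=69 E=44 F=41 A=40 B=26 C=18 D=15 G=11
Assign: H→slot 1, E→slot 3, F→slot 4, A→slot 5, B skipped, C→slot 2, D skipped, G skipped.
Slots: [1:H] [2:C] [3:E] [4:F] [5:A]
5 of 8 scheduled.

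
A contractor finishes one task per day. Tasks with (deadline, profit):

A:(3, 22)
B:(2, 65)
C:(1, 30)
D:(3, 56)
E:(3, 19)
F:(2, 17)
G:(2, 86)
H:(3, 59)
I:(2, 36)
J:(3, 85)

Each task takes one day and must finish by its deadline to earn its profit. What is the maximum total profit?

Take jobs in profit order; each goes to the latest open slot no later than its deadline.
Profit order: G=86 J=85 B=65 H=59 D=56 I=36 C=30 A=22 E=19 F=17
Assign: G→slot 2, J→slot 3, B→slot 1, H skipped, D skipped, I skipped, C skipped, A skipped, E skipped, F skipped.
Slots: [1:B] [2:G] [3:J]
Profit = 65 + 86 + 85 = 236

236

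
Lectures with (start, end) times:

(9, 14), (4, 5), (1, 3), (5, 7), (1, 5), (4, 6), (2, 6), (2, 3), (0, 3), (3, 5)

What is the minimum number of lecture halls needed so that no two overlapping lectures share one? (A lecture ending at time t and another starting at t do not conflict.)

starts: [0, 1, 1, 2, 2, 3, 4, 4, 5, 9]
ends:   [3, 3, 3, 5, 5, 5, 6, 6, 7, 14]
s0→1 s1→2 s1→3 s2→4 s2→5  — peak 5.

5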